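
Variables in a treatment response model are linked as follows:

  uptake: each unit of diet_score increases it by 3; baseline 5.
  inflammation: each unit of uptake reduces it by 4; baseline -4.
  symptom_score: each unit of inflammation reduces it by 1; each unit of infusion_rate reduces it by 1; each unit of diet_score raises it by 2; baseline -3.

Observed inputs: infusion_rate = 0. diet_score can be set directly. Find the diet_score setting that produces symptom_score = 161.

diet_score = 10

Substituting into the inflammation equation gives inflammation = -12*diet_score - 24.
symptom_score becomes 14*diet_score + 21.
Solve 14*diet_score + 21 = 161: diet_score = (161 - 21) / 14 = 10.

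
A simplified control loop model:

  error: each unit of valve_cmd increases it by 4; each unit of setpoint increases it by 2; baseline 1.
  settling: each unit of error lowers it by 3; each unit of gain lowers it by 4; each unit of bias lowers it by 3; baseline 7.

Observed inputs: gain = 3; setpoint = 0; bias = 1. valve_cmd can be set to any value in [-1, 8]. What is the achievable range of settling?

Substituting into the error equation gives error = 4*valve_cmd + 1.
Substituting into the settling equation gives settling = -12*valve_cmd - 11.
Linear in valve_cmd, so extremes are at the endpoints: valve_cmd = -1 gives settling = 1; valve_cmd = 8 gives settling = -107.

-107 to 1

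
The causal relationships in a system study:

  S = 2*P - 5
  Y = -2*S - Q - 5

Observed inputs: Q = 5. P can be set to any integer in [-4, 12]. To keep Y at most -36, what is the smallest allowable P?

P = 9

Substituting into the Y equation gives Y = -4*P.
Require -4*P ≤ -36, so P ≥ 9.
The smallest integer in [-4, 12] satisfying this is 9.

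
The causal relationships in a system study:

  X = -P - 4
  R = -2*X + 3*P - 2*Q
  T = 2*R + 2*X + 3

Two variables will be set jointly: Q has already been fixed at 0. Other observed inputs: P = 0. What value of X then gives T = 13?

With Q held at 0:
Intervening on X fixes its value directly, overriding its dependence on P.
Substituting into the R equation gives R = -2*X.
So T = -2*X + 3.
Solve -2*X + 3 = 13: X = (13 - 3) / -2 = -5.

X = -5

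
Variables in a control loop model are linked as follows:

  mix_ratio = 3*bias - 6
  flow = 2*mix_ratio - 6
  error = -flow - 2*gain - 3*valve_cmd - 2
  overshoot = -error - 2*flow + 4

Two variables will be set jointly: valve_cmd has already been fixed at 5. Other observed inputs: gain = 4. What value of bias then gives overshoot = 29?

bias = 3

With valve_cmd held at 5:
Substituting into the flow equation gives flow = 6*bias - 18.
So error = -6*bias - 7.
Substituting into the overshoot equation gives overshoot = -6*bias + 47.
Solve -6*bias + 47 = 29: bias = (29 - 47) / -6 = 3.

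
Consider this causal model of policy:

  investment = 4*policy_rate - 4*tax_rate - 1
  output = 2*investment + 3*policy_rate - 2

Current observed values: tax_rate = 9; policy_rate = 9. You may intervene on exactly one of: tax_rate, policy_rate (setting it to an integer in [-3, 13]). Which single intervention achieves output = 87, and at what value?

set tax_rate = 1

Intervening on tax_rate: with other inputs at their observed values, output = -8*tax_rate + 95. Solving for 87 gives tax_rate = 1, within [-3, 13].
Intervening on policy_rate: output = 11*policy_rate - 76. Reaching 87 requires policy_rate = 163/11, not an integer.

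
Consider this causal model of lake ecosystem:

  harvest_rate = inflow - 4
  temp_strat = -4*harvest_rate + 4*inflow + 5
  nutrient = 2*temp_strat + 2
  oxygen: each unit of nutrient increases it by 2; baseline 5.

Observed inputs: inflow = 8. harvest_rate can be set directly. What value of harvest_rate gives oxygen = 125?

Intervening on harvest_rate fixes its value directly, overriding its dependence on inflow.
Substituting into the temp_strat equation gives temp_strat = -4*harvest_rate + 37.
Substituting into the nutrient equation gives nutrient = -8*harvest_rate + 76.
Substituting into the oxygen equation gives oxygen = -16*harvest_rate + 157.
Solve -16*harvest_rate + 157 = 125: harvest_rate = (125 - 157) / -16 = 2.

harvest_rate = 2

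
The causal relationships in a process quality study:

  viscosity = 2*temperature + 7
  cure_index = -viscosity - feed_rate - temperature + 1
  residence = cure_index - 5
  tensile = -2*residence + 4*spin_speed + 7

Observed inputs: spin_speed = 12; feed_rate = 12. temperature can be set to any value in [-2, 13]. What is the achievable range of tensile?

89 to 179

Substituting into the cure_index equation gives cure_index = -3*temperature - 18.
Substituting into the residence equation gives residence = -3*temperature - 23.
tensile becomes 6*temperature + 101.
Linear in temperature, so extremes are at the endpoints: temperature = -2 gives tensile = 89; temperature = 13 gives tensile = 179.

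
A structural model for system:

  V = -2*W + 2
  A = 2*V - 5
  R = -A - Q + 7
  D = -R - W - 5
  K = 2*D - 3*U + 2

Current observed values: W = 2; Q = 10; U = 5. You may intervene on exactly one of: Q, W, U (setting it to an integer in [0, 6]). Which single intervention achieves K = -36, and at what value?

set U = 4

Intervening on Q: K = 2*Q - 59. Reaching -36 requires Q = 23/2, not an integer.
Intervening on W: K = -10*W - 19. Reaching -36 requires W = 17/10, not an integer.
Intervening on U: with other inputs at their observed values, K = -3*U - 24. Solving for -36 gives U = 4, within [0, 6].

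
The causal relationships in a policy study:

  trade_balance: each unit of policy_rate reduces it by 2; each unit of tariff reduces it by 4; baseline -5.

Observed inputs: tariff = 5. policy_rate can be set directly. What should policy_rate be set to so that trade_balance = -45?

Substituting into the trade_balance equation gives trade_balance = -2*policy_rate - 25.
Solve -2*policy_rate - 25 = -45: policy_rate = (-45 + 25) / -2 = 10.

policy_rate = 10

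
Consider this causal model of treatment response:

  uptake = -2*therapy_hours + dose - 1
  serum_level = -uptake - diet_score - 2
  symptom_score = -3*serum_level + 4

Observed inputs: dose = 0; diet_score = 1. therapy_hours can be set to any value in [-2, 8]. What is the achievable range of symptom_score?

Substituting into the uptake equation gives uptake = -2*therapy_hours - 1.
Substituting into the serum_level equation gives serum_level = 2*therapy_hours - 2.
Substituting into the symptom_score equation gives symptom_score = -6*therapy_hours + 10.
Linear in therapy_hours, so extremes are at the endpoints: therapy_hours = -2 gives symptom_score = 22; therapy_hours = 8 gives symptom_score = -38.

-38 to 22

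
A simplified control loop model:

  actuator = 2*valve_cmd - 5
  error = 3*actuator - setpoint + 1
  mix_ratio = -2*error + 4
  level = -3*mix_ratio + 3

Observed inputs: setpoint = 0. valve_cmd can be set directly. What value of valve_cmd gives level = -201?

valve_cmd = -3

Substituting into the error equation gives error = 6*valve_cmd - 14.
Substituting into the mix_ratio equation gives mix_ratio = -12*valve_cmd + 32.
Substituting into the level equation gives level = 36*valve_cmd - 93.
Solve 36*valve_cmd - 93 = -201: valve_cmd = (-201 + 93) / 36 = -3.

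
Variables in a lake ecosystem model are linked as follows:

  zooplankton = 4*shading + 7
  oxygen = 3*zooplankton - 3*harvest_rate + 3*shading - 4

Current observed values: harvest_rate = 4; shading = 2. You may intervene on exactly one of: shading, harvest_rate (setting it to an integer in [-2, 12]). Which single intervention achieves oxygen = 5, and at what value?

Intervening on shading: with other inputs at their observed values, oxygen = 15*shading + 5. Solving for 5 gives shading = 0, within [-2, 12].
Intervening on harvest_rate: oxygen = -3*harvest_rate + 47. Reaching 5 requires harvest_rate = 14, outside [-2, 12].

set shading = 0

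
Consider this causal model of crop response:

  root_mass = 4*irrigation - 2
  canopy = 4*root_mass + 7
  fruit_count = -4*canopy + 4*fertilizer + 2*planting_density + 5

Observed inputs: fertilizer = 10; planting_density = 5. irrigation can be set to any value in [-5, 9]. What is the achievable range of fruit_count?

-517 to 379

Substituting into the canopy equation gives canopy = 16*irrigation - 1.
Substituting into the fruit_count equation gives fruit_count = -64*irrigation + 59.
Linear in irrigation, so extremes are at the endpoints: irrigation = -5 gives fruit_count = 379; irrigation = 9 gives fruit_count = -517.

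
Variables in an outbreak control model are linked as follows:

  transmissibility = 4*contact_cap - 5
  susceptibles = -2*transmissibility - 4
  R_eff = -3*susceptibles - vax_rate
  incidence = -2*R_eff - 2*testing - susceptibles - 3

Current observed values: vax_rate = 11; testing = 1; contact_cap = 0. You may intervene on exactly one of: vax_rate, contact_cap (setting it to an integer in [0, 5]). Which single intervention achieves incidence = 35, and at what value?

Intervening on vax_rate: with other inputs at their observed values, incidence = 2*vax_rate + 25. Solving for 35 gives vax_rate = 5, within [0, 5].
Intervening on contact_cap: incidence = -40*contact_cap + 47. Reaching 35 requires contact_cap = 3/10, not an integer.

set vax_rate = 5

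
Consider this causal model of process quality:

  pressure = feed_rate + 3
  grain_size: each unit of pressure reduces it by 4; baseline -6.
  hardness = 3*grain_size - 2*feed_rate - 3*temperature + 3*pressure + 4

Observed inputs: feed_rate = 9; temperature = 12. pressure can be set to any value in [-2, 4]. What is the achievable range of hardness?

-104 to -50

Intervening on pressure fixes its value directly, overriding its dependence on feed_rate.
Substituting into the hardness equation gives hardness = -9*pressure - 68.
Linear in pressure, so extremes are at the endpoints: pressure = -2 gives hardness = -50; pressure = 4 gives hardness = -104.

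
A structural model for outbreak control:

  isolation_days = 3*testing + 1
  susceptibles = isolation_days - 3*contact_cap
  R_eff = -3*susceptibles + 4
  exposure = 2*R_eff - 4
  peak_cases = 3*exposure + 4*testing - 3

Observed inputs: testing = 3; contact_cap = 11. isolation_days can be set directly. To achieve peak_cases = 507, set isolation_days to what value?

Intervening on isolation_days fixes its value directly, overriding its dependence on testing.
Substituting into the susceptibles equation gives susceptibles = isolation_days - 33.
This gives R_eff = -3*isolation_days + 103.
Substituting into the exposure equation gives exposure = -6*isolation_days + 202.
This gives peak_cases = -18*isolation_days + 615.
Solve -18*isolation_days + 615 = 507: isolation_days = (507 - 615) / -18 = 6.

isolation_days = 6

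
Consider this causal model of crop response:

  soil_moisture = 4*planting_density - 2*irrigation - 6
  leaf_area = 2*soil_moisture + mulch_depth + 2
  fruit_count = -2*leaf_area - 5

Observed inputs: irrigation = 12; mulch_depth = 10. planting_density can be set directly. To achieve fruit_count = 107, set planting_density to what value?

Substituting into the soil_moisture equation gives soil_moisture = 4*planting_density - 30.
Substituting into the leaf_area equation gives leaf_area = 8*planting_density - 48.
So fruit_count = -16*planting_density + 91.
Solve -16*planting_density + 91 = 107: planting_density = (107 - 91) / -16 = -1.

planting_density = -1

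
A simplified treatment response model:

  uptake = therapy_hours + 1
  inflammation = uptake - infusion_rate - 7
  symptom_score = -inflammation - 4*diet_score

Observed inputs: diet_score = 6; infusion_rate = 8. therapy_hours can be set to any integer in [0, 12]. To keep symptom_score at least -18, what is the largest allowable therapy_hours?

therapy_hours = 8

Substituting into the inflammation equation gives inflammation = therapy_hours - 14.
So symptom_score = -therapy_hours - 10.
Require -therapy_hours - 10 ≥ -18, so therapy_hours ≤ 8.
The largest integer in [0, 12] satisfying this is 8.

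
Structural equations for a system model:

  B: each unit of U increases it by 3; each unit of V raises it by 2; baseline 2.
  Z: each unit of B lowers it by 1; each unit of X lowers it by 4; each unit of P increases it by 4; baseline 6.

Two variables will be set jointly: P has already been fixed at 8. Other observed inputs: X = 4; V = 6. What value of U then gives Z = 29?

With P held at 8:
Substituting into the B equation gives B = 3*U + 14.
Substituting into the Z equation gives Z = -3*U + 8.
Solve -3*U + 8 = 29: U = (29 - 8) / -3 = -7.

U = -7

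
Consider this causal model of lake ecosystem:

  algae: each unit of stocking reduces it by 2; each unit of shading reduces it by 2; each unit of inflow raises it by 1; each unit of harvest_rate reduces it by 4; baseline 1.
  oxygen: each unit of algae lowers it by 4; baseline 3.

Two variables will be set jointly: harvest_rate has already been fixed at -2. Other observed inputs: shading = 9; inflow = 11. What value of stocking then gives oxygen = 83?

With harvest_rate held at -2:
Substituting into the algae equation gives algae = -2*stocking + 2.
So oxygen = 8*stocking - 5.
Solve 8*stocking - 5 = 83: stocking = (83 + 5) / 8 = 11.

stocking = 11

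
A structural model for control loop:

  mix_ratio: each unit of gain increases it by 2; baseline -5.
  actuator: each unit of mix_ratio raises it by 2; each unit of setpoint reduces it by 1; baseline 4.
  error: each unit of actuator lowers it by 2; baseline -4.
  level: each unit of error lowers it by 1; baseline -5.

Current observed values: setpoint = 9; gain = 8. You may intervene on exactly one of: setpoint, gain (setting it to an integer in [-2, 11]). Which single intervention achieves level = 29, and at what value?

Intervening on setpoint: with other inputs at their observed values, level = -2*setpoint + 51. Solving for 29 gives setpoint = 11, within [-2, 11].
Intervening on gain: level = 8*gain - 31. Reaching 29 requires gain = 15/2, not an integer.

set setpoint = 11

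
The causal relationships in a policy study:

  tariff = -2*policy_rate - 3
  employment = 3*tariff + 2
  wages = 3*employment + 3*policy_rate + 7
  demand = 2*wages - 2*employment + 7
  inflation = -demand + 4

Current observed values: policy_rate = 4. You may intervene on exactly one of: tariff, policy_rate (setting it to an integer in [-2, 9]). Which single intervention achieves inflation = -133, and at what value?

set tariff = 7

Intervening on tariff: with other inputs at their observed values, inflation = -12*tariff - 49. Solving for -133 gives tariff = 7, within [-2, 9].
Intervening on policy_rate: inflation = 18*policy_rate + 11. Reaching -133 requires policy_rate = -8, outside [-2, 9].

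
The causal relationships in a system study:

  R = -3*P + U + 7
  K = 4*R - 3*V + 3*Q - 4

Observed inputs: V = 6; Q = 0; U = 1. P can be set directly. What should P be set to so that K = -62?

P = 6

Substituting into the R equation gives R = -3*P + 8.
Substituting into the K equation gives K = -12*P + 10.
Solve -12*P + 10 = -62: P = (-62 - 10) / -12 = 6.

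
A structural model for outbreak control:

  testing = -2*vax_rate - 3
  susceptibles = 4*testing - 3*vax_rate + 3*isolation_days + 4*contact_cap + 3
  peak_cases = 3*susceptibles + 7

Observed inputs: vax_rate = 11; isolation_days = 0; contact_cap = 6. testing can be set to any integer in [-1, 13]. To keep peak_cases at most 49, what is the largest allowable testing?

Intervening on testing fixes its value directly, overriding its dependence on vax_rate.
Substituting into the susceptibles equation gives susceptibles = 4*testing - 6.
This gives peak_cases = 12*testing - 11.
Require 12*testing - 11 ≤ 49, so testing ≤ 5.
The largest integer in [-1, 13] satisfying this is 5.

testing = 5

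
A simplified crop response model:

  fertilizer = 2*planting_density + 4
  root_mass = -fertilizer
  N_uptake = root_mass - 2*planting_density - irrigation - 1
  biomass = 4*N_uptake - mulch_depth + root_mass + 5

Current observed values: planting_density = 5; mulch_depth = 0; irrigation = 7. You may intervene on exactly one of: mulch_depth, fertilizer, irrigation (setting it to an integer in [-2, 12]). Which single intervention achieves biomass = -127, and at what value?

Intervening on mulch_depth: biomass = -mulch_depth - 137. Reaching -127 requires mulch_depth = -10, outside [-2, 12].
Intervening on fertilizer: with other inputs at their observed values, biomass = -5*fertilizer - 67. Solving for -127 gives fertilizer = 12, within [-2, 12].
Intervening on irrigation: biomass = -4*irrigation - 109. Reaching -127 requires irrigation = 9/2, not an integer.

set fertilizer = 12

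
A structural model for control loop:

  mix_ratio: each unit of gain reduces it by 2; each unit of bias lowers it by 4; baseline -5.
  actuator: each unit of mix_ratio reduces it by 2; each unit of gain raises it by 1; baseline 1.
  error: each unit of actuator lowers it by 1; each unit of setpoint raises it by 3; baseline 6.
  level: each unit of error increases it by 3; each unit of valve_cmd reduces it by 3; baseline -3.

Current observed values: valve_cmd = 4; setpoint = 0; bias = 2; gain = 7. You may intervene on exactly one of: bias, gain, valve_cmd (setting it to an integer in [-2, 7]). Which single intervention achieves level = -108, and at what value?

Intervening on bias: level = -24*bias - 135. Reaching -108 requires bias = -9/8, not an integer.
Intervening on gain: with other inputs at their observed values, level = -15*gain - 78. Solving for -108 gives gain = 2, within [-2, 7].
Intervening on valve_cmd: level = -3*valve_cmd - 171. Reaching -108 requires valve_cmd = -21, outside [-2, 7].

set gain = 2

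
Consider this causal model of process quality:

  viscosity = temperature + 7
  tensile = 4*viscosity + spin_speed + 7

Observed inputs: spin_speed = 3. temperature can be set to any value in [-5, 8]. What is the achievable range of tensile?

Substituting into the tensile equation gives tensile = 4*temperature + 38.
Linear in temperature, so extremes are at the endpoints: temperature = -5 gives tensile = 18; temperature = 8 gives tensile = 70.

18 to 70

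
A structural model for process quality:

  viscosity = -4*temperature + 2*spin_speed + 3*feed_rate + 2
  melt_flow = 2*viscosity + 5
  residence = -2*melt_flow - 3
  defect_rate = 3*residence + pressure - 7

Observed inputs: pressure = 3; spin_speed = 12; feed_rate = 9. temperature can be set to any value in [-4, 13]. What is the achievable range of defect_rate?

Substituting into the viscosity equation gives viscosity = -4*temperature + 53.
So melt_flow = -8*temperature + 111.
This gives residence = 16*temperature - 225.
So defect_rate = 48*temperature - 679.
Linear in temperature, so extremes are at the endpoints: temperature = -4 gives defect_rate = -871; temperature = 13 gives defect_rate = -55.

-871 to -55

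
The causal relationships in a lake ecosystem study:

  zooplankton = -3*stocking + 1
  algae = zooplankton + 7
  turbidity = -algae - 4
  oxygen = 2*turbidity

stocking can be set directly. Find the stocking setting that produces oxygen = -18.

Substituting into the algae equation gives algae = -3*stocking + 8.
So turbidity = 3*stocking - 12.
Substituting into the oxygen equation gives oxygen = 6*stocking - 24.
Solve 6*stocking - 24 = -18: stocking = (-18 + 24) / 6 = 1.

stocking = 1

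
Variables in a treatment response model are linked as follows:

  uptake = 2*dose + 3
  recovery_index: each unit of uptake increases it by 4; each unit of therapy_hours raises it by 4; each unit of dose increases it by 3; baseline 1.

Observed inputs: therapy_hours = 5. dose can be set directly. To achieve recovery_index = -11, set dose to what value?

Substituting into the recovery_index equation gives recovery_index = 11*dose + 33.
Solve 11*dose + 33 = -11: dose = (-11 - 33) / 11 = -4.

dose = -4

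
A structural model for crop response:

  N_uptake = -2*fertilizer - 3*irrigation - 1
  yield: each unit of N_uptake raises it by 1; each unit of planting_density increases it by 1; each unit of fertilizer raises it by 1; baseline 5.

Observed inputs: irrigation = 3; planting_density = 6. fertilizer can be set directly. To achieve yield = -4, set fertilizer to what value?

fertilizer = 5

Substituting into the N_uptake equation gives N_uptake = -2*fertilizer - 10.
Substituting into the yield equation gives yield = -fertilizer + 1.
Solve -fertilizer + 1 = -4: fertilizer = (-4 - 1) / -1 = 5.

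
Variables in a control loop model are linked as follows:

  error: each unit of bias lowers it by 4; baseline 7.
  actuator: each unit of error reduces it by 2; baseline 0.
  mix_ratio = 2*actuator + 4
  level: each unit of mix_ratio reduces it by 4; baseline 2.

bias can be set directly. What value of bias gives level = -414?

bias = 8

Substituting into the actuator equation gives actuator = 8*bias - 14.
So mix_ratio = 16*bias - 24.
level becomes -64*bias + 98.
Solve -64*bias + 98 = -414: bias = (-414 - 98) / -64 = 8.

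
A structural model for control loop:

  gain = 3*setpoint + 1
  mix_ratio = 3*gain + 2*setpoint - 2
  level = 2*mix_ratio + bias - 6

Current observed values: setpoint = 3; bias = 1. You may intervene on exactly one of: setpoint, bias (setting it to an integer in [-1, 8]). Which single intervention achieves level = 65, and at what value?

set bias = 3

Intervening on setpoint: level = 22*setpoint - 3. Reaching 65 requires setpoint = 34/11, not an integer.
Intervening on bias: with other inputs at their observed values, level = bias + 62. Solving for 65 gives bias = 3, within [-1, 8].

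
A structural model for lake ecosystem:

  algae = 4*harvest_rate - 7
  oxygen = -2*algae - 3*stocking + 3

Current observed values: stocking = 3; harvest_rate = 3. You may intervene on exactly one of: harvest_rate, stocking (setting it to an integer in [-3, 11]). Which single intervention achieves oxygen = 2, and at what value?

set stocking = -3

Intervening on harvest_rate: oxygen = -8*harvest_rate + 8. Reaching 2 requires harvest_rate = 3/4, not an integer.
Intervening on stocking: with other inputs at their observed values, oxygen = -3*stocking - 7. Solving for 2 gives stocking = -3, within [-3, 11].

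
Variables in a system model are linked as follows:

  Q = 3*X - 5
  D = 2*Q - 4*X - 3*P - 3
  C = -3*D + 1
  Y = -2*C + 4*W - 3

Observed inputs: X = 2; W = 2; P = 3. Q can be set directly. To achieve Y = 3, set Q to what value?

Q = 10

Intervening on Q fixes its value directly, overriding its dependence on X.
Substituting into the D equation gives D = 2*Q - 20.
So C = -6*Q + 61.
Y becomes 12*Q - 117.
Solve 12*Q - 117 = 3: Q = (3 + 117) / 12 = 10.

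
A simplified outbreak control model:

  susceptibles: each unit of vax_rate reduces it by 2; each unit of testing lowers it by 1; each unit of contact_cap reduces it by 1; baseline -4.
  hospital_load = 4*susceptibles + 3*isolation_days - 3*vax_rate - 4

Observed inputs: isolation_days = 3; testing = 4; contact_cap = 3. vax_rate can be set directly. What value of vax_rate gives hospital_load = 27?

Substituting into the susceptibles equation gives susceptibles = -2*vax_rate - 11.
This gives hospital_load = -11*vax_rate - 39.
Solve -11*vax_rate - 39 = 27: vax_rate = (27 + 39) / -11 = -6.

vax_rate = -6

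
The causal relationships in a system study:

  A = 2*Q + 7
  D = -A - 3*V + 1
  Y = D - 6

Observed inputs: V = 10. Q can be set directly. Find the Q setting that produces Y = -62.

Q = 10

Substituting into the D equation gives D = -2*Q - 36.
Y becomes -2*Q - 42.
Solve -2*Q - 42 = -62: Q = (-62 + 42) / -2 = 10.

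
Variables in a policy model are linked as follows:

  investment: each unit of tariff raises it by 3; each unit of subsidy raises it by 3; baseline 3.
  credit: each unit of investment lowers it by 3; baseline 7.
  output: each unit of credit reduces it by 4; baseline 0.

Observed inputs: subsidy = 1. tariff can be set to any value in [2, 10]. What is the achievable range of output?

116 to 404

Substituting into the investment equation gives investment = 3*tariff + 6.
Substituting into the credit equation gives credit = -9*tariff - 11.
This gives output = 36*tariff + 44.
Linear in tariff, so extremes are at the endpoints: tariff = 2 gives output = 116; tariff = 10 gives output = 404.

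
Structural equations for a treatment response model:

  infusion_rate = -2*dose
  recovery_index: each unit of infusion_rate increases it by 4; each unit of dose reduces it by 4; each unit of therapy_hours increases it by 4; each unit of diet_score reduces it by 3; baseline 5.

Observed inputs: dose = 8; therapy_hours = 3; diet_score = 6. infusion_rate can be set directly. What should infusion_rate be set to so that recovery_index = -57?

infusion_rate = -6

Intervening on infusion_rate fixes its value directly, overriding its dependence on dose.
Substituting into the recovery_index equation gives recovery_index = 4*infusion_rate - 33.
Solve 4*infusion_rate - 33 = -57: infusion_rate = (-57 + 33) / 4 = -6.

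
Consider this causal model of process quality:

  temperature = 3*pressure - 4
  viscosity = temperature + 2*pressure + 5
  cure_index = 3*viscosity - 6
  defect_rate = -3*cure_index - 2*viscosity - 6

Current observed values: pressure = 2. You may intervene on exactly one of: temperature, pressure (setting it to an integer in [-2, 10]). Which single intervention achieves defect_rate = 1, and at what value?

set pressure = 0

Intervening on temperature: defect_rate = -11*temperature - 87. Reaching 1 requires temperature = -8, outside [-2, 10].
Intervening on pressure: with other inputs at their observed values, defect_rate = -55*pressure + 1. Solving for 1 gives pressure = 0, within [-2, 10].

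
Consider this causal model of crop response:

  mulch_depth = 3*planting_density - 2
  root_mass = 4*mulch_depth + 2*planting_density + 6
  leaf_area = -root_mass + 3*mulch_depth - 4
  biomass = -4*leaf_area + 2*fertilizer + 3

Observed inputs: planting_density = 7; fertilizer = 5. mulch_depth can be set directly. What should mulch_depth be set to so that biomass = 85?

Intervening on mulch_depth fixes its value directly, overriding its dependence on planting_density.
Substituting into the root_mass equation gives root_mass = 4*mulch_depth + 20.
leaf_area becomes -mulch_depth - 24.
Substituting into the biomass equation gives biomass = 4*mulch_depth + 109.
Solve 4*mulch_depth + 109 = 85: mulch_depth = (85 - 109) / 4 = -6.

mulch_depth = -6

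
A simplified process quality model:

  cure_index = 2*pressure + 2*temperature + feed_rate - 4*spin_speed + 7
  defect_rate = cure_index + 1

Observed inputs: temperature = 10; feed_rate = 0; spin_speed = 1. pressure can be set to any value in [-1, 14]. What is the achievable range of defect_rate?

22 to 52

Substituting into the cure_index equation gives cure_index = 2*pressure + 23.
Substituting into the defect_rate equation gives defect_rate = 2*pressure + 24.
Linear in pressure, so extremes are at the endpoints: pressure = -1 gives defect_rate = 22; pressure = 14 gives defect_rate = 52.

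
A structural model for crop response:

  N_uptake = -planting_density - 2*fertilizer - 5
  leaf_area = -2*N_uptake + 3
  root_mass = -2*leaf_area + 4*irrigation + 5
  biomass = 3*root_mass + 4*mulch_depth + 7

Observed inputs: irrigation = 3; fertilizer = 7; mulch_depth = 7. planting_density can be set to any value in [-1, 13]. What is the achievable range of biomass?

-316 to -148

Substituting into the N_uptake equation gives N_uptake = -planting_density - 19.
Substituting into the leaf_area equation gives leaf_area = 2*planting_density + 41.
Substituting into the root_mass equation gives root_mass = -4*planting_density - 65.
This gives biomass = -12*planting_density - 160.
Linear in planting_density, so extremes are at the endpoints: planting_density = -1 gives biomass = -148; planting_density = 13 gives biomass = -316.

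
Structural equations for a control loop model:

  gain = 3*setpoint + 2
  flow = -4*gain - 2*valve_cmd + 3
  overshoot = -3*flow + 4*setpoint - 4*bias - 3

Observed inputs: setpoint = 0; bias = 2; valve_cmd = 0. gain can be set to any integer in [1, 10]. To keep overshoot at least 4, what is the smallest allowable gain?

Intervening on gain fixes its value directly, overriding its dependence on setpoint.
Substituting into the flow equation gives flow = -4*gain + 3.
So overshoot = 12*gain - 20.
Require 12*gain - 20 ≥ 4, so gain ≥ 2.
The smallest integer in [1, 10] satisfying this is 2.

gain = 2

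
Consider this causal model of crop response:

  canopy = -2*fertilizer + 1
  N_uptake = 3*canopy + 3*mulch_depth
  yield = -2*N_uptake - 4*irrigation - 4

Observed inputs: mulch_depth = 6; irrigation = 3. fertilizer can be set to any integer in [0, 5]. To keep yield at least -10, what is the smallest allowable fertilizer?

Substituting into the N_uptake equation gives N_uptake = -6*fertilizer + 21.
yield becomes 12*fertilizer - 58.
Require 12*fertilizer - 58 ≥ -10, so fertilizer ≥ 4.
The smallest integer in [0, 5] satisfying this is 4.

fertilizer = 4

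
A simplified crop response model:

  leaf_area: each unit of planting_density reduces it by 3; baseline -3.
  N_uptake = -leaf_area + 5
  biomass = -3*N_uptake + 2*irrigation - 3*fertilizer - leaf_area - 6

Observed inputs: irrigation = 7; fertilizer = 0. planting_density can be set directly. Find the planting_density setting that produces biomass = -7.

Substituting into the N_uptake equation gives N_uptake = 3*planting_density + 8.
This gives biomass = -6*planting_density - 13.
Solve -6*planting_density - 13 = -7: planting_density = (-7 + 13) / -6 = -1.

planting_density = -1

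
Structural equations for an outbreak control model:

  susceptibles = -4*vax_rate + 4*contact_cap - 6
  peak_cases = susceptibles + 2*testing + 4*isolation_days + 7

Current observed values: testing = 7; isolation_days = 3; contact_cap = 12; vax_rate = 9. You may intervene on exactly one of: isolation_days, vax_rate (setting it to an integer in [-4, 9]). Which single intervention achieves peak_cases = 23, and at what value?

Intervening on isolation_days: with other inputs at their observed values, peak_cases = 4*isolation_days + 27. Solving for 23 gives isolation_days = -1, within [-4, 9].
Intervening on vax_rate: peak_cases = -4*vax_rate + 75. Reaching 23 requires vax_rate = 13, outside [-4, 9].

set isolation_days = -1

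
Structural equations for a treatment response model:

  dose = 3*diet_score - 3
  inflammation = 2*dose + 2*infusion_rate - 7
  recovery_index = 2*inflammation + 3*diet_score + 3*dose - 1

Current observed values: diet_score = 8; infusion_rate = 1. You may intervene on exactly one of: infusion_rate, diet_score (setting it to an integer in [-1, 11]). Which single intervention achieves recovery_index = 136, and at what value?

Intervening on infusion_rate: recovery_index = 4*infusion_rate + 156. Reaching 136 requires infusion_rate = -5, outside [-1, 11].
Intervening on diet_score: with other inputs at their observed values, recovery_index = 24*diet_score - 32. Solving for 136 gives diet_score = 7, within [-1, 11].

set diet_score = 7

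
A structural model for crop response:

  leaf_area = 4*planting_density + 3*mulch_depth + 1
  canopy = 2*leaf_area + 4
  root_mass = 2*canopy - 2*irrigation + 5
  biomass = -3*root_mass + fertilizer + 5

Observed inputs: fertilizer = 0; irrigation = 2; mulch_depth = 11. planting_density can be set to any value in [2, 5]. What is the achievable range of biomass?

Substituting into the leaf_area equation gives leaf_area = 4*planting_density + 34.
This gives canopy = 8*planting_density + 72.
Substituting into the root_mass equation gives root_mass = 16*planting_density + 145.
This gives biomass = -48*planting_density - 430.
Linear in planting_density, so extremes are at the endpoints: planting_density = 2 gives biomass = -526; planting_density = 5 gives biomass = -670.

-670 to -526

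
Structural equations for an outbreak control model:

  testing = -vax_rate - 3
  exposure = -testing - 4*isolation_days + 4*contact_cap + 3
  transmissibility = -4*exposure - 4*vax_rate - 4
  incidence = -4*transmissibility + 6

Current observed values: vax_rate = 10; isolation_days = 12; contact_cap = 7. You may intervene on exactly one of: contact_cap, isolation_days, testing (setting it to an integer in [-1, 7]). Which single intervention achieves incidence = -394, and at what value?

Intervening on contact_cap: with other inputs at their observed values, incidence = 64*contact_cap - 330. Solving for -394 gives contact_cap = -1, within [-1, 7].
Intervening on isolation_days: incidence = -64*isolation_days + 886. Reaching -394 requires isolation_days = 20, outside [-1, 7].
Intervening on testing: incidence = -16*testing - 90. Reaching -394 requires testing = 19, outside [-1, 7].

set contact_cap = -1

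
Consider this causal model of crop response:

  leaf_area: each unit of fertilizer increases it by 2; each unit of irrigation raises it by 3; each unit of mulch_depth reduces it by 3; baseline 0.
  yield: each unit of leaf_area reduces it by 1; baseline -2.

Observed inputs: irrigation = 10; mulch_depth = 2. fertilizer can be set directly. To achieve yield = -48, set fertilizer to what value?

Substituting into the leaf_area equation gives leaf_area = 2*fertilizer + 24.
Substituting into the yield equation gives yield = -2*fertilizer - 26.
Solve -2*fertilizer - 26 = -48: fertilizer = (-48 + 26) / -2 = 11.

fertilizer = 11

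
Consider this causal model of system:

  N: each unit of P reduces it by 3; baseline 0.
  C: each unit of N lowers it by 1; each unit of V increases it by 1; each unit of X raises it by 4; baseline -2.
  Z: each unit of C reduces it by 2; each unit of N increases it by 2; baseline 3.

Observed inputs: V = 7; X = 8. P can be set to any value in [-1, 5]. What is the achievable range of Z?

Substituting into the C equation gives C = 3*P + 37.
This gives Z = -12*P - 71.
Linear in P, so extremes are at the endpoints: P = -1 gives Z = -59; P = 5 gives Z = -131.

-131 to -59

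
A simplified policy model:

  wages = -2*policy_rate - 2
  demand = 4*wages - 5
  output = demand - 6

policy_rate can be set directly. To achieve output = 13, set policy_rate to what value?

Substituting into the demand equation gives demand = -8*policy_rate - 13.
This gives output = -8*policy_rate - 19.
Solve -8*policy_rate - 19 = 13: policy_rate = (13 + 19) / -8 = -4.

policy_rate = -4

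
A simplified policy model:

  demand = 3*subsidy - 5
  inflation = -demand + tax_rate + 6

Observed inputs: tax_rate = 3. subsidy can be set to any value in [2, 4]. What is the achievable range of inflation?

Substituting into the inflation equation gives inflation = -3*subsidy + 14.
Linear in subsidy, so extremes are at the endpoints: subsidy = 2 gives inflation = 8; subsidy = 4 gives inflation = 2.

2 to 8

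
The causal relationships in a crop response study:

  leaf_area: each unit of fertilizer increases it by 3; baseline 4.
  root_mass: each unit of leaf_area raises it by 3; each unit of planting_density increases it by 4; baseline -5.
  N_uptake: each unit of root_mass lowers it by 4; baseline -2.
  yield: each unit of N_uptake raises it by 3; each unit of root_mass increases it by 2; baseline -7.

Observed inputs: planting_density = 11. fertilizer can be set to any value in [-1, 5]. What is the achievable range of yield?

Substituting into the root_mass equation gives root_mass = 9*fertilizer + 51.
N_uptake becomes -36*fertilizer - 206.
yield becomes -90*fertilizer - 523.
Linear in fertilizer, so extremes are at the endpoints: fertilizer = -1 gives yield = -433; fertilizer = 5 gives yield = -973.

-973 to -433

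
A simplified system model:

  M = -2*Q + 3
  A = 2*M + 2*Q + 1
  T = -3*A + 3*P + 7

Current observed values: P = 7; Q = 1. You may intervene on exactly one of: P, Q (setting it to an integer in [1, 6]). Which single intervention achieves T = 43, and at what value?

Intervening on P: T = 3*P - 8. Reaching 43 requires P = 17, outside [1, 6].
Intervening on Q: with other inputs at their observed values, T = 6*Q + 7. Solving for 43 gives Q = 6, within [1, 6].

set Q = 6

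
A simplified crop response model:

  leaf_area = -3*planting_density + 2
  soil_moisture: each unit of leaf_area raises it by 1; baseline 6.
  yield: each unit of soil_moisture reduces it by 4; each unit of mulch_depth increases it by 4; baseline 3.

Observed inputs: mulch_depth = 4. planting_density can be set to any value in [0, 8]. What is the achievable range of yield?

Substituting into the soil_moisture equation gives soil_moisture = -3*planting_density + 8.
This gives yield = 12*planting_density - 13.
Linear in planting_density, so extremes are at the endpoints: planting_density = 0 gives yield = -13; planting_density = 8 gives yield = 83.

-13 to 83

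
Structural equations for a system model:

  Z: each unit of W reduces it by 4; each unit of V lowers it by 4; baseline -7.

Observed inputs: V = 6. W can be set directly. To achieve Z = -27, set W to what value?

Substituting into the Z equation gives Z = -4*W - 31.
Solve -4*W - 31 = -27: W = (-27 + 31) / -4 = -1.

W = -1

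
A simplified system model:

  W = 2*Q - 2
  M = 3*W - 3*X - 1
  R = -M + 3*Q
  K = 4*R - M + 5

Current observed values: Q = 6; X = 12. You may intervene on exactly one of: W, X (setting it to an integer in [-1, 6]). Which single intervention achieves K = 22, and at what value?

set X = 6

Intervening on W: K = -15*W + 262. Reaching 22 requires W = 16, outside [-1, 6].
Intervening on X: with other inputs at their observed values, K = 15*X - 68. Solving for 22 gives X = 6, within [-1, 6].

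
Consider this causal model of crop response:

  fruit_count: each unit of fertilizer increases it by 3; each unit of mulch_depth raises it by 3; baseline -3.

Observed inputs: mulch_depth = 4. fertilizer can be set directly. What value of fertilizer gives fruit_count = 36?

fertilizer = 9

Substituting into the fruit_count equation gives fruit_count = 3*fertilizer + 9.
Solve 3*fertilizer + 9 = 36: fertilizer = (36 - 9) / 3 = 9.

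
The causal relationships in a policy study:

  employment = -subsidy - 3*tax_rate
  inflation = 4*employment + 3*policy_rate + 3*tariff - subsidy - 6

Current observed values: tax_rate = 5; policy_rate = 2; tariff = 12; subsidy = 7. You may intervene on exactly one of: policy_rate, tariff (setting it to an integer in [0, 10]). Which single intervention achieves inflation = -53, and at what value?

set policy_rate = 4

Intervening on policy_rate: with other inputs at their observed values, inflation = 3*policy_rate - 65. Solving for -53 gives policy_rate = 4, within [0, 10].
Intervening on tariff: inflation = 3*tariff - 95. Reaching -53 requires tariff = 14, outside [0, 10].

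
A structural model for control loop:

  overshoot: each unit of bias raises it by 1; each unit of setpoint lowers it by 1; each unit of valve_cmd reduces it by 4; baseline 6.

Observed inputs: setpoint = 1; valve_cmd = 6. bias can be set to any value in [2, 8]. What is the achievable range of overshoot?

-17 to -11

Substituting into the overshoot equation gives overshoot = bias - 19.
Linear in bias, so extremes are at the endpoints: bias = 2 gives overshoot = -17; bias = 8 gives overshoot = -11.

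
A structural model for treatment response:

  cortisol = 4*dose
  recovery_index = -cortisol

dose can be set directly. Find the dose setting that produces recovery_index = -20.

dose = 5

Substituting into the recovery_index equation gives recovery_index = -4*dose.
Solve -4*dose = -20: dose = -20 / -4 = 5.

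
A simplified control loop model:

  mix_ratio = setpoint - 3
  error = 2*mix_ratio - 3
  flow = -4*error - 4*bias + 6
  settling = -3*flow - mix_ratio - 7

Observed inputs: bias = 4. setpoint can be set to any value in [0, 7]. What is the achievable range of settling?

Substituting into the error equation gives error = 2*setpoint - 9.
This gives flow = -8*setpoint + 26.
So settling = 23*setpoint - 82.
Linear in setpoint, so extremes are at the endpoints: setpoint = 0 gives settling = -82; setpoint = 7 gives settling = 79.

-82 to 79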